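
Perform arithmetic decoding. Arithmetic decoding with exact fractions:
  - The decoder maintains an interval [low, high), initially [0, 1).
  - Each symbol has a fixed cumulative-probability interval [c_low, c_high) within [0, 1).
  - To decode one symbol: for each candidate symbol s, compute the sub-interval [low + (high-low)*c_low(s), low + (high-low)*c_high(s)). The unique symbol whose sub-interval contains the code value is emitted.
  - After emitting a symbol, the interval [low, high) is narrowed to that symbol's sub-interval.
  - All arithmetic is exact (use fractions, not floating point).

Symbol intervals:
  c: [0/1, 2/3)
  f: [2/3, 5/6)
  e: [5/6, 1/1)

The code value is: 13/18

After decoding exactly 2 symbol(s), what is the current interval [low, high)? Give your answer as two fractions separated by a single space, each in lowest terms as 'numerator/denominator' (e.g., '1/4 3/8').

Answer: 2/3 7/9

Derivation:
Step 1: interval [0/1, 1/1), width = 1/1 - 0/1 = 1/1
  'c': [0/1 + 1/1*0/1, 0/1 + 1/1*2/3) = [0/1, 2/3)
  'f': [0/1 + 1/1*2/3, 0/1 + 1/1*5/6) = [2/3, 5/6) <- contains code 13/18
  'e': [0/1 + 1/1*5/6, 0/1 + 1/1*1/1) = [5/6, 1/1)
  emit 'f', narrow to [2/3, 5/6)
Step 2: interval [2/3, 5/6), width = 5/6 - 2/3 = 1/6
  'c': [2/3 + 1/6*0/1, 2/3 + 1/6*2/3) = [2/3, 7/9) <- contains code 13/18
  'f': [2/3 + 1/6*2/3, 2/3 + 1/6*5/6) = [7/9, 29/36)
  'e': [2/3 + 1/6*5/6, 2/3 + 1/6*1/1) = [29/36, 5/6)
  emit 'c', narrow to [2/3, 7/9)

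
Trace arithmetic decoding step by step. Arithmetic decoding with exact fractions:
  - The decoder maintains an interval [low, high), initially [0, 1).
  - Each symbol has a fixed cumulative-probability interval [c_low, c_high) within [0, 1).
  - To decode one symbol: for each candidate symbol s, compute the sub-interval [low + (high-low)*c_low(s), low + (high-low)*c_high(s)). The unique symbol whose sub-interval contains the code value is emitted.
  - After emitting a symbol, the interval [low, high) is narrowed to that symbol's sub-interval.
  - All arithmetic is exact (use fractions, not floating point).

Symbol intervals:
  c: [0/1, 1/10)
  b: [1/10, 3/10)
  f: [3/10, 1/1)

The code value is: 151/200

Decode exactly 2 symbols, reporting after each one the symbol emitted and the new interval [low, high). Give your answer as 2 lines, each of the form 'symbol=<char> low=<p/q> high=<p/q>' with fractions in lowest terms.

Answer: symbol=f low=3/10 high=1/1
symbol=f low=51/100 high=1/1

Derivation:
Step 1: interval [0/1, 1/1), width = 1/1 - 0/1 = 1/1
  'c': [0/1 + 1/1*0/1, 0/1 + 1/1*1/10) = [0/1, 1/10)
  'b': [0/1 + 1/1*1/10, 0/1 + 1/1*3/10) = [1/10, 3/10)
  'f': [0/1 + 1/1*3/10, 0/1 + 1/1*1/1) = [3/10, 1/1) <- contains code 151/200
  emit 'f', narrow to [3/10, 1/1)
Step 2: interval [3/10, 1/1), width = 1/1 - 3/10 = 7/10
  'c': [3/10 + 7/10*0/1, 3/10 + 7/10*1/10) = [3/10, 37/100)
  'b': [3/10 + 7/10*1/10, 3/10 + 7/10*3/10) = [37/100, 51/100)
  'f': [3/10 + 7/10*3/10, 3/10 + 7/10*1/1) = [51/100, 1/1) <- contains code 151/200
  emit 'f', narrow to [51/100, 1/1)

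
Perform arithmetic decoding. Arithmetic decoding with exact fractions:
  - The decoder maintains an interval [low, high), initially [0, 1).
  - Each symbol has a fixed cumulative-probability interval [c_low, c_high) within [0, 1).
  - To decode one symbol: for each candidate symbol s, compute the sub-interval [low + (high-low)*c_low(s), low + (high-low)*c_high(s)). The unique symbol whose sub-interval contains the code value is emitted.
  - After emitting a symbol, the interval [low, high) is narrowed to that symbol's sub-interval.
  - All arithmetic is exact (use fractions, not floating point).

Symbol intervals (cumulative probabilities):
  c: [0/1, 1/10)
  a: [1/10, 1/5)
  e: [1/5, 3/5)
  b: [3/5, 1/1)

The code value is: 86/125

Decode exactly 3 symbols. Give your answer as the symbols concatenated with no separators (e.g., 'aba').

Step 1: interval [0/1, 1/1), width = 1/1 - 0/1 = 1/1
  'c': [0/1 + 1/1*0/1, 0/1 + 1/1*1/10) = [0/1, 1/10)
  'a': [0/1 + 1/1*1/10, 0/1 + 1/1*1/5) = [1/10, 1/5)
  'e': [0/1 + 1/1*1/5, 0/1 + 1/1*3/5) = [1/5, 3/5)
  'b': [0/1 + 1/1*3/5, 0/1 + 1/1*1/1) = [3/5, 1/1) <- contains code 86/125
  emit 'b', narrow to [3/5, 1/1)
Step 2: interval [3/5, 1/1), width = 1/1 - 3/5 = 2/5
  'c': [3/5 + 2/5*0/1, 3/5 + 2/5*1/10) = [3/5, 16/25)
  'a': [3/5 + 2/5*1/10, 3/5 + 2/5*1/5) = [16/25, 17/25)
  'e': [3/5 + 2/5*1/5, 3/5 + 2/5*3/5) = [17/25, 21/25) <- contains code 86/125
  'b': [3/5 + 2/5*3/5, 3/5 + 2/5*1/1) = [21/25, 1/1)
  emit 'e', narrow to [17/25, 21/25)
Step 3: interval [17/25, 21/25), width = 21/25 - 17/25 = 4/25
  'c': [17/25 + 4/25*0/1, 17/25 + 4/25*1/10) = [17/25, 87/125) <- contains code 86/125
  'a': [17/25 + 4/25*1/10, 17/25 + 4/25*1/5) = [87/125, 89/125)
  'e': [17/25 + 4/25*1/5, 17/25 + 4/25*3/5) = [89/125, 97/125)
  'b': [17/25 + 4/25*3/5, 17/25 + 4/25*1/1) = [97/125, 21/25)
  emit 'c', narrow to [17/25, 87/125)

Answer: bec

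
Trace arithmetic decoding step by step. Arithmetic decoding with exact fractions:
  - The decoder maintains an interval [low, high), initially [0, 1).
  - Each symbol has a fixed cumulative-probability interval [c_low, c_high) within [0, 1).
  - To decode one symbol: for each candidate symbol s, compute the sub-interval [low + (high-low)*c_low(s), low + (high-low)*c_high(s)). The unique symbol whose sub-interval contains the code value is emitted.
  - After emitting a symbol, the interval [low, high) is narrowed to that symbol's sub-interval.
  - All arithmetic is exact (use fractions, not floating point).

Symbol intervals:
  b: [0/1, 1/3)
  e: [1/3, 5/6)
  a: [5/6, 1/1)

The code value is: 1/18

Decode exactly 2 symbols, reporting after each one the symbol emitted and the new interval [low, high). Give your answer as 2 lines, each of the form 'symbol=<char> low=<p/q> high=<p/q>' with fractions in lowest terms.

Step 1: interval [0/1, 1/1), width = 1/1 - 0/1 = 1/1
  'b': [0/1 + 1/1*0/1, 0/1 + 1/1*1/3) = [0/1, 1/3) <- contains code 1/18
  'e': [0/1 + 1/1*1/3, 0/1 + 1/1*5/6) = [1/3, 5/6)
  'a': [0/1 + 1/1*5/6, 0/1 + 1/1*1/1) = [5/6, 1/1)
  emit 'b', narrow to [0/1, 1/3)
Step 2: interval [0/1, 1/3), width = 1/3 - 0/1 = 1/3
  'b': [0/1 + 1/3*0/1, 0/1 + 1/3*1/3) = [0/1, 1/9) <- contains code 1/18
  'e': [0/1 + 1/3*1/3, 0/1 + 1/3*5/6) = [1/9, 5/18)
  'a': [0/1 + 1/3*5/6, 0/1 + 1/3*1/1) = [5/18, 1/3)
  emit 'b', narrow to [0/1, 1/9)

Answer: symbol=b low=0/1 high=1/3
symbol=b low=0/1 high=1/9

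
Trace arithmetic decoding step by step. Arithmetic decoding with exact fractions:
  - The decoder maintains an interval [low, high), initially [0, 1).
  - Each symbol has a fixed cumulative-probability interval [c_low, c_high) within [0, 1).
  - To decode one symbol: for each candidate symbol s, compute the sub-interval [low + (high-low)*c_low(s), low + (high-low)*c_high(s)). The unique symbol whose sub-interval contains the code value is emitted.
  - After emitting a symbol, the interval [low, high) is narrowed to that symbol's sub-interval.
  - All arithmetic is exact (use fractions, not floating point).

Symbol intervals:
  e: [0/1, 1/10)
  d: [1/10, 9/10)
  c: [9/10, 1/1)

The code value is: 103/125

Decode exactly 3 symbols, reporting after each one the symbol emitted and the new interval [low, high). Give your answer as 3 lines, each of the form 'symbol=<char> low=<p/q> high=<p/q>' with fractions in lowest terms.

Answer: symbol=d low=1/10 high=9/10
symbol=c low=41/50 high=9/10
symbol=e low=41/50 high=207/250

Derivation:
Step 1: interval [0/1, 1/1), width = 1/1 - 0/1 = 1/1
  'e': [0/1 + 1/1*0/1, 0/1 + 1/1*1/10) = [0/1, 1/10)
  'd': [0/1 + 1/1*1/10, 0/1 + 1/1*9/10) = [1/10, 9/10) <- contains code 103/125
  'c': [0/1 + 1/1*9/10, 0/1 + 1/1*1/1) = [9/10, 1/1)
  emit 'd', narrow to [1/10, 9/10)
Step 2: interval [1/10, 9/10), width = 9/10 - 1/10 = 4/5
  'e': [1/10 + 4/5*0/1, 1/10 + 4/5*1/10) = [1/10, 9/50)
  'd': [1/10 + 4/5*1/10, 1/10 + 4/5*9/10) = [9/50, 41/50)
  'c': [1/10 + 4/5*9/10, 1/10 + 4/5*1/1) = [41/50, 9/10) <- contains code 103/125
  emit 'c', narrow to [41/50, 9/10)
Step 3: interval [41/50, 9/10), width = 9/10 - 41/50 = 2/25
  'e': [41/50 + 2/25*0/1, 41/50 + 2/25*1/10) = [41/50, 207/250) <- contains code 103/125
  'd': [41/50 + 2/25*1/10, 41/50 + 2/25*9/10) = [207/250, 223/250)
  'c': [41/50 + 2/25*9/10, 41/50 + 2/25*1/1) = [223/250, 9/10)
  emit 'e', narrow to [41/50, 207/250)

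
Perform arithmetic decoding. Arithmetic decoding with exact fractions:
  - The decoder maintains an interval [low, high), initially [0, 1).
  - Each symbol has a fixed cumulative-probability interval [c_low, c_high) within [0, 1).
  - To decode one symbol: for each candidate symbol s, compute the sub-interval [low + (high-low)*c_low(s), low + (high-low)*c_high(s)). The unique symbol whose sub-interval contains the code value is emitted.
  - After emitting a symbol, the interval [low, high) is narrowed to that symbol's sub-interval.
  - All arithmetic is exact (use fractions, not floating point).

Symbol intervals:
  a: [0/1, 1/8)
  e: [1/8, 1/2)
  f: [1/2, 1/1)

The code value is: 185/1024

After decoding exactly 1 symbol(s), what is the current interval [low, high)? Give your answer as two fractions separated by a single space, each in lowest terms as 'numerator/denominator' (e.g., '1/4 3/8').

Step 1: interval [0/1, 1/1), width = 1/1 - 0/1 = 1/1
  'a': [0/1 + 1/1*0/1, 0/1 + 1/1*1/8) = [0/1, 1/8)
  'e': [0/1 + 1/1*1/8, 0/1 + 1/1*1/2) = [1/8, 1/2) <- contains code 185/1024
  'f': [0/1 + 1/1*1/2, 0/1 + 1/1*1/1) = [1/2, 1/1)
  emit 'e', narrow to [1/8, 1/2)

Answer: 1/8 1/2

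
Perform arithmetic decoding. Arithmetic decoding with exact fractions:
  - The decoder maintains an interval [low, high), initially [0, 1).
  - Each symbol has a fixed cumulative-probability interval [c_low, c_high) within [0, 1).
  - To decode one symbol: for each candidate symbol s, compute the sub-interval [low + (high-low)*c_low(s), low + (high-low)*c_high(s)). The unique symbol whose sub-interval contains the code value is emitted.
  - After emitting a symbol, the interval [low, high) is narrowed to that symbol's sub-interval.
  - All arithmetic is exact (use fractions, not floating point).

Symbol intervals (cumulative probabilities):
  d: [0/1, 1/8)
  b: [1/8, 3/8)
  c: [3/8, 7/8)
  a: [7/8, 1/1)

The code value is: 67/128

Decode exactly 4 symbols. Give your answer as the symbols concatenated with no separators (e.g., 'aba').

Step 1: interval [0/1, 1/1), width = 1/1 - 0/1 = 1/1
  'd': [0/1 + 1/1*0/1, 0/1 + 1/1*1/8) = [0/1, 1/8)
  'b': [0/1 + 1/1*1/8, 0/1 + 1/1*3/8) = [1/8, 3/8)
  'c': [0/1 + 1/1*3/8, 0/1 + 1/1*7/8) = [3/8, 7/8) <- contains code 67/128
  'a': [0/1 + 1/1*7/8, 0/1 + 1/1*1/1) = [7/8, 1/1)
  emit 'c', narrow to [3/8, 7/8)
Step 2: interval [3/8, 7/8), width = 7/8 - 3/8 = 1/2
  'd': [3/8 + 1/2*0/1, 3/8 + 1/2*1/8) = [3/8, 7/16)
  'b': [3/8 + 1/2*1/8, 3/8 + 1/2*3/8) = [7/16, 9/16) <- contains code 67/128
  'c': [3/8 + 1/2*3/8, 3/8 + 1/2*7/8) = [9/16, 13/16)
  'a': [3/8 + 1/2*7/8, 3/8 + 1/2*1/1) = [13/16, 7/8)
  emit 'b', narrow to [7/16, 9/16)
Step 3: interval [7/16, 9/16), width = 9/16 - 7/16 = 1/8
  'd': [7/16 + 1/8*0/1, 7/16 + 1/8*1/8) = [7/16, 29/64)
  'b': [7/16 + 1/8*1/8, 7/16 + 1/8*3/8) = [29/64, 31/64)
  'c': [7/16 + 1/8*3/8, 7/16 + 1/8*7/8) = [31/64, 35/64) <- contains code 67/128
  'a': [7/16 + 1/8*7/8, 7/16 + 1/8*1/1) = [35/64, 9/16)
  emit 'c', narrow to [31/64, 35/64)
Step 4: interval [31/64, 35/64), width = 35/64 - 31/64 = 1/16
  'd': [31/64 + 1/16*0/1, 31/64 + 1/16*1/8) = [31/64, 63/128)
  'b': [31/64 + 1/16*1/8, 31/64 + 1/16*3/8) = [63/128, 65/128)
  'c': [31/64 + 1/16*3/8, 31/64 + 1/16*7/8) = [65/128, 69/128) <- contains code 67/128
  'a': [31/64 + 1/16*7/8, 31/64 + 1/16*1/1) = [69/128, 35/64)
  emit 'c', narrow to [65/128, 69/128)

Answer: cbcc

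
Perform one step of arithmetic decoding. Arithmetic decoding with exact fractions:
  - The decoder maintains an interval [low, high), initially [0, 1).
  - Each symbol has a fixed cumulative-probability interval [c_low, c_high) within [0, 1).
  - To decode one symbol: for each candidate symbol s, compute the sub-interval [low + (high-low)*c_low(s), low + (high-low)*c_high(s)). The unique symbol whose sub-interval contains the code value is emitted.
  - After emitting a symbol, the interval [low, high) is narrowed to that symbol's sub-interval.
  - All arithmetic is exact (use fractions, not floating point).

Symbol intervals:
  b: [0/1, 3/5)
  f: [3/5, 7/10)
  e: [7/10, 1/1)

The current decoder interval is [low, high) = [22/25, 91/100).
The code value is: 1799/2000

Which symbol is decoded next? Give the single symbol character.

Interval width = high − low = 91/100 − 22/25 = 3/100
Scaled code = (code − low) / width = (1799/2000 − 22/25) / 3/100 = 13/20
  b: [0/1, 3/5) 
  f: [3/5, 7/10) ← scaled code falls here ✓
  e: [7/10, 1/1) 

Answer: f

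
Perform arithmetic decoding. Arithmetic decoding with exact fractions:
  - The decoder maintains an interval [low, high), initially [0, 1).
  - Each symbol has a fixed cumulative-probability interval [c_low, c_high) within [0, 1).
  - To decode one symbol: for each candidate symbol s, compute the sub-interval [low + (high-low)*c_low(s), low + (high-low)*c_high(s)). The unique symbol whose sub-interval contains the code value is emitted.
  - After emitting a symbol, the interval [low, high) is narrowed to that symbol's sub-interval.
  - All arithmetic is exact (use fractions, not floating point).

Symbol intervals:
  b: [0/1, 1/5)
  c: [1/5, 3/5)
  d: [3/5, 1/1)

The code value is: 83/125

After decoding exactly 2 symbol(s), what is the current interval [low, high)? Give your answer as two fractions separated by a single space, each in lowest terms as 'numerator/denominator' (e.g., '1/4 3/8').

Step 1: interval [0/1, 1/1), width = 1/1 - 0/1 = 1/1
  'b': [0/1 + 1/1*0/1, 0/1 + 1/1*1/5) = [0/1, 1/5)
  'c': [0/1 + 1/1*1/5, 0/1 + 1/1*3/5) = [1/5, 3/5)
  'd': [0/1 + 1/1*3/5, 0/1 + 1/1*1/1) = [3/5, 1/1) <- contains code 83/125
  emit 'd', narrow to [3/5, 1/1)
Step 2: interval [3/5, 1/1), width = 1/1 - 3/5 = 2/5
  'b': [3/5 + 2/5*0/1, 3/5 + 2/5*1/5) = [3/5, 17/25) <- contains code 83/125
  'c': [3/5 + 2/5*1/5, 3/5 + 2/5*3/5) = [17/25, 21/25)
  'd': [3/5 + 2/5*3/5, 3/5 + 2/5*1/1) = [21/25, 1/1)
  emit 'b', narrow to [3/5, 17/25)

Answer: 3/5 17/25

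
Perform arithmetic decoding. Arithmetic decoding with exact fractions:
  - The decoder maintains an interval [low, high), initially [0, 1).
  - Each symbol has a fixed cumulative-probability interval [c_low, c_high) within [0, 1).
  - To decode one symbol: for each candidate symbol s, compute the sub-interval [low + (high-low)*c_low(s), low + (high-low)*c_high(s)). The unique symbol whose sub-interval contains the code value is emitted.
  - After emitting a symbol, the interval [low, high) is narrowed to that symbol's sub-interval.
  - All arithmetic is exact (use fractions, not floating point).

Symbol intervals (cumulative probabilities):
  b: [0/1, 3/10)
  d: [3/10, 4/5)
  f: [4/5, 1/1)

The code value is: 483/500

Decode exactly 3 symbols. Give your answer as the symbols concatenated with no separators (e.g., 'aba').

Step 1: interval [0/1, 1/1), width = 1/1 - 0/1 = 1/1
  'b': [0/1 + 1/1*0/1, 0/1 + 1/1*3/10) = [0/1, 3/10)
  'd': [0/1 + 1/1*3/10, 0/1 + 1/1*4/5) = [3/10, 4/5)
  'f': [0/1 + 1/1*4/5, 0/1 + 1/1*1/1) = [4/5, 1/1) <- contains code 483/500
  emit 'f', narrow to [4/5, 1/1)
Step 2: interval [4/5, 1/1), width = 1/1 - 4/5 = 1/5
  'b': [4/5 + 1/5*0/1, 4/5 + 1/5*3/10) = [4/5, 43/50)
  'd': [4/5 + 1/5*3/10, 4/5 + 1/5*4/5) = [43/50, 24/25)
  'f': [4/5 + 1/5*4/5, 4/5 + 1/5*1/1) = [24/25, 1/1) <- contains code 483/500
  emit 'f', narrow to [24/25, 1/1)
Step 3: interval [24/25, 1/1), width = 1/1 - 24/25 = 1/25
  'b': [24/25 + 1/25*0/1, 24/25 + 1/25*3/10) = [24/25, 243/250) <- contains code 483/500
  'd': [24/25 + 1/25*3/10, 24/25 + 1/25*4/5) = [243/250, 124/125)
  'f': [24/25 + 1/25*4/5, 24/25 + 1/25*1/1) = [124/125, 1/1)
  emit 'b', narrow to [24/25, 243/250)

Answer: ffb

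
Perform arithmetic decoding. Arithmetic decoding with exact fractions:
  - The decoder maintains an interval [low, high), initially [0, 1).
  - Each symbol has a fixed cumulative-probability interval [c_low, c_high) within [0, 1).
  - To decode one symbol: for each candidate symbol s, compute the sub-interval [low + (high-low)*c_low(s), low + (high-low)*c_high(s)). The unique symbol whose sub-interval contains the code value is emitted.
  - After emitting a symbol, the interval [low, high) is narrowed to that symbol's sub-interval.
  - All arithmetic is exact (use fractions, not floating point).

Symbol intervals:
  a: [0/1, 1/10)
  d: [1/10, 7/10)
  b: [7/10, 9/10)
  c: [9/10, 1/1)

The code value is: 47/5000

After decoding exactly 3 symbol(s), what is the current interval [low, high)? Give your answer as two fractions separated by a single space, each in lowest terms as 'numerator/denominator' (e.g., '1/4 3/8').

Answer: 9/1000 1/100

Derivation:
Step 1: interval [0/1, 1/1), width = 1/1 - 0/1 = 1/1
  'a': [0/1 + 1/1*0/1, 0/1 + 1/1*1/10) = [0/1, 1/10) <- contains code 47/5000
  'd': [0/1 + 1/1*1/10, 0/1 + 1/1*7/10) = [1/10, 7/10)
  'b': [0/1 + 1/1*7/10, 0/1 + 1/1*9/10) = [7/10, 9/10)
  'c': [0/1 + 1/1*9/10, 0/1 + 1/1*1/1) = [9/10, 1/1)
  emit 'a', narrow to [0/1, 1/10)
Step 2: interval [0/1, 1/10), width = 1/10 - 0/1 = 1/10
  'a': [0/1 + 1/10*0/1, 0/1 + 1/10*1/10) = [0/1, 1/100) <- contains code 47/5000
  'd': [0/1 + 1/10*1/10, 0/1 + 1/10*7/10) = [1/100, 7/100)
  'b': [0/1 + 1/10*7/10, 0/1 + 1/10*9/10) = [7/100, 9/100)
  'c': [0/1 + 1/10*9/10, 0/1 + 1/10*1/1) = [9/100, 1/10)
  emit 'a', narrow to [0/1, 1/100)
Step 3: interval [0/1, 1/100), width = 1/100 - 0/1 = 1/100
  'a': [0/1 + 1/100*0/1, 0/1 + 1/100*1/10) = [0/1, 1/1000)
  'd': [0/1 + 1/100*1/10, 0/1 + 1/100*7/10) = [1/1000, 7/1000)
  'b': [0/1 + 1/100*7/10, 0/1 + 1/100*9/10) = [7/1000, 9/1000)
  'c': [0/1 + 1/100*9/10, 0/1 + 1/100*1/1) = [9/1000, 1/100) <- contains code 47/5000
  emit 'c', narrow to [9/1000, 1/100)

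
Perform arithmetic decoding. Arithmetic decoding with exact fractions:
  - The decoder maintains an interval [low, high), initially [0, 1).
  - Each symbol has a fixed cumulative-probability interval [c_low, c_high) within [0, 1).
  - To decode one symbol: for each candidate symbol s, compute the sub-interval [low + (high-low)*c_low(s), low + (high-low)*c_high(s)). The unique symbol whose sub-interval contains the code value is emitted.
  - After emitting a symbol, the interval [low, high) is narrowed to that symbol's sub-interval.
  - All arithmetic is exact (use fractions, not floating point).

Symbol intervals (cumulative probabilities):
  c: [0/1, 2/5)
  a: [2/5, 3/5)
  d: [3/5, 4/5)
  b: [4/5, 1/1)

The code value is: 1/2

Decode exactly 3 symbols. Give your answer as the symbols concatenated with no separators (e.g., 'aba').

Step 1: interval [0/1, 1/1), width = 1/1 - 0/1 = 1/1
  'c': [0/1 + 1/1*0/1, 0/1 + 1/1*2/5) = [0/1, 2/5)
  'a': [0/1 + 1/1*2/5, 0/1 + 1/1*3/5) = [2/5, 3/5) <- contains code 1/2
  'd': [0/1 + 1/1*3/5, 0/1 + 1/1*4/5) = [3/5, 4/5)
  'b': [0/1 + 1/1*4/5, 0/1 + 1/1*1/1) = [4/5, 1/1)
  emit 'a', narrow to [2/5, 3/5)
Step 2: interval [2/5, 3/5), width = 3/5 - 2/5 = 1/5
  'c': [2/5 + 1/5*0/1, 2/5 + 1/5*2/5) = [2/5, 12/25)
  'a': [2/5 + 1/5*2/5, 2/5 + 1/5*3/5) = [12/25, 13/25) <- contains code 1/2
  'd': [2/5 + 1/5*3/5, 2/5 + 1/5*4/5) = [13/25, 14/25)
  'b': [2/5 + 1/5*4/5, 2/5 + 1/5*1/1) = [14/25, 3/5)
  emit 'a', narrow to [12/25, 13/25)
Step 3: interval [12/25, 13/25), width = 13/25 - 12/25 = 1/25
  'c': [12/25 + 1/25*0/1, 12/25 + 1/25*2/5) = [12/25, 62/125)
  'a': [12/25 + 1/25*2/5, 12/25 + 1/25*3/5) = [62/125, 63/125) <- contains code 1/2
  'd': [12/25 + 1/25*3/5, 12/25 + 1/25*4/5) = [63/125, 64/125)
  'b': [12/25 + 1/25*4/5, 12/25 + 1/25*1/1) = [64/125, 13/25)
  emit 'a', narrow to [62/125, 63/125)

Answer: aaa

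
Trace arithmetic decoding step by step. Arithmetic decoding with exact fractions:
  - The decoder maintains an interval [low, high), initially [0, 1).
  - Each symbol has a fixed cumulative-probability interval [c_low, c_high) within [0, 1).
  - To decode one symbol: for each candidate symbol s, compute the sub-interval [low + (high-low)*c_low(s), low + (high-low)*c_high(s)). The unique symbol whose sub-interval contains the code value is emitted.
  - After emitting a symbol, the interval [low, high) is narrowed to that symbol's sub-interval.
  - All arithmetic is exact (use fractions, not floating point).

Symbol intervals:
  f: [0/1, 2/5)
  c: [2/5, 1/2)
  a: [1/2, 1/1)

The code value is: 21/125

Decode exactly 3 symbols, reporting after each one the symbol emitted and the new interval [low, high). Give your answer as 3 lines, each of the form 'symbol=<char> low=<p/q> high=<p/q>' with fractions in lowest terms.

Answer: symbol=f low=0/1 high=2/5
symbol=c low=4/25 high=1/5
symbol=f low=4/25 high=22/125

Derivation:
Step 1: interval [0/1, 1/1), width = 1/1 - 0/1 = 1/1
  'f': [0/1 + 1/1*0/1, 0/1 + 1/1*2/5) = [0/1, 2/5) <- contains code 21/125
  'c': [0/1 + 1/1*2/5, 0/1 + 1/1*1/2) = [2/5, 1/2)
  'a': [0/1 + 1/1*1/2, 0/1 + 1/1*1/1) = [1/2, 1/1)
  emit 'f', narrow to [0/1, 2/5)
Step 2: interval [0/1, 2/5), width = 2/5 - 0/1 = 2/5
  'f': [0/1 + 2/5*0/1, 0/1 + 2/5*2/5) = [0/1, 4/25)
  'c': [0/1 + 2/5*2/5, 0/1 + 2/5*1/2) = [4/25, 1/5) <- contains code 21/125
  'a': [0/1 + 2/5*1/2, 0/1 + 2/5*1/1) = [1/5, 2/5)
  emit 'c', narrow to [4/25, 1/5)
Step 3: interval [4/25, 1/5), width = 1/5 - 4/25 = 1/25
  'f': [4/25 + 1/25*0/1, 4/25 + 1/25*2/5) = [4/25, 22/125) <- contains code 21/125
  'c': [4/25 + 1/25*2/5, 4/25 + 1/25*1/2) = [22/125, 9/50)
  'a': [4/25 + 1/25*1/2, 4/25 + 1/25*1/1) = [9/50, 1/5)
  emit 'f', narrow to [4/25, 22/125)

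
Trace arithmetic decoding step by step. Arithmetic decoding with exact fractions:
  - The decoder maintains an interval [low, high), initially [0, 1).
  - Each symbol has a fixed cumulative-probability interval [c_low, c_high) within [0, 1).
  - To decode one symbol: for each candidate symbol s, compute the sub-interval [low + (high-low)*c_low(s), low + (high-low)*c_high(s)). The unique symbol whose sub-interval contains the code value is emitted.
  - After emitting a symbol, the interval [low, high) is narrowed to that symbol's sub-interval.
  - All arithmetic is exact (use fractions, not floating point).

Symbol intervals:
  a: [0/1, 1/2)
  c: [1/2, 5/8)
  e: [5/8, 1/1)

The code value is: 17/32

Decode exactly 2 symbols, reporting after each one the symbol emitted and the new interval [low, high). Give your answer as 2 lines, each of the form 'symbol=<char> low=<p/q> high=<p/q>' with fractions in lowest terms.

Answer: symbol=c low=1/2 high=5/8
symbol=a low=1/2 high=9/16

Derivation:
Step 1: interval [0/1, 1/1), width = 1/1 - 0/1 = 1/1
  'a': [0/1 + 1/1*0/1, 0/1 + 1/1*1/2) = [0/1, 1/2)
  'c': [0/1 + 1/1*1/2, 0/1 + 1/1*5/8) = [1/2, 5/8) <- contains code 17/32
  'e': [0/1 + 1/1*5/8, 0/1 + 1/1*1/1) = [5/8, 1/1)
  emit 'c', narrow to [1/2, 5/8)
Step 2: interval [1/2, 5/8), width = 5/8 - 1/2 = 1/8
  'a': [1/2 + 1/8*0/1, 1/2 + 1/8*1/2) = [1/2, 9/16) <- contains code 17/32
  'c': [1/2 + 1/8*1/2, 1/2 + 1/8*5/8) = [9/16, 37/64)
  'e': [1/2 + 1/8*5/8, 1/2 + 1/8*1/1) = [37/64, 5/8)
  emit 'a', narrow to [1/2, 9/16)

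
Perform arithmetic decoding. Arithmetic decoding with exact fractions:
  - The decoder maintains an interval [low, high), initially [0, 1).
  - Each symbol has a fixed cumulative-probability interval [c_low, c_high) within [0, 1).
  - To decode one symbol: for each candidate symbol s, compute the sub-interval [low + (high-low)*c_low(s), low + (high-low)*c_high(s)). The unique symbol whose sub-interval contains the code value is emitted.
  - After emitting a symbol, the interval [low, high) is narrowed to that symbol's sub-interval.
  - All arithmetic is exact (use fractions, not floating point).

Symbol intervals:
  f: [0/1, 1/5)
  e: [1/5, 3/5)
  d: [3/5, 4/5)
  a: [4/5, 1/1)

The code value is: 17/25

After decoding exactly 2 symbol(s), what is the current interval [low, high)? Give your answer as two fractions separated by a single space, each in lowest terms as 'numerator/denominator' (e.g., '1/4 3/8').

Answer: 16/25 18/25

Derivation:
Step 1: interval [0/1, 1/1), width = 1/1 - 0/1 = 1/1
  'f': [0/1 + 1/1*0/1, 0/1 + 1/1*1/5) = [0/1, 1/5)
  'e': [0/1 + 1/1*1/5, 0/1 + 1/1*3/5) = [1/5, 3/5)
  'd': [0/1 + 1/1*3/5, 0/1 + 1/1*4/5) = [3/5, 4/5) <- contains code 17/25
  'a': [0/1 + 1/1*4/5, 0/1 + 1/1*1/1) = [4/5, 1/1)
  emit 'd', narrow to [3/5, 4/5)
Step 2: interval [3/5, 4/5), width = 4/5 - 3/5 = 1/5
  'f': [3/5 + 1/5*0/1, 3/5 + 1/5*1/5) = [3/5, 16/25)
  'e': [3/5 + 1/5*1/5, 3/5 + 1/5*3/5) = [16/25, 18/25) <- contains code 17/25
  'd': [3/5 + 1/5*3/5, 3/5 + 1/5*4/5) = [18/25, 19/25)
  'a': [3/5 + 1/5*4/5, 3/5 + 1/5*1/1) = [19/25, 4/5)
  emit 'e', narrow to [16/25, 18/25)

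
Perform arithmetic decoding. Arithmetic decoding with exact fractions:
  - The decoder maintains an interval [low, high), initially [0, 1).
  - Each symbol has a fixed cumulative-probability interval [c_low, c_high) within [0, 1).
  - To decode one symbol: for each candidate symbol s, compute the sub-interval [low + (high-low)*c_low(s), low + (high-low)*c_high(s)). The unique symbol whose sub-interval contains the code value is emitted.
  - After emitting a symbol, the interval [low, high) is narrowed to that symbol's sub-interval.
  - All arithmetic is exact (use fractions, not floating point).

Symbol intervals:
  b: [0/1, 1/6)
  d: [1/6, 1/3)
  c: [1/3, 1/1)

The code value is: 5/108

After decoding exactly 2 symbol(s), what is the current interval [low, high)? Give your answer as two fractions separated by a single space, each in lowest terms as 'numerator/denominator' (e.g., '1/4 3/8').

Answer: 1/36 1/18

Derivation:
Step 1: interval [0/1, 1/1), width = 1/1 - 0/1 = 1/1
  'b': [0/1 + 1/1*0/1, 0/1 + 1/1*1/6) = [0/1, 1/6) <- contains code 5/108
  'd': [0/1 + 1/1*1/6, 0/1 + 1/1*1/3) = [1/6, 1/3)
  'c': [0/1 + 1/1*1/3, 0/1 + 1/1*1/1) = [1/3, 1/1)
  emit 'b', narrow to [0/1, 1/6)
Step 2: interval [0/1, 1/6), width = 1/6 - 0/1 = 1/6
  'b': [0/1 + 1/6*0/1, 0/1 + 1/6*1/6) = [0/1, 1/36)
  'd': [0/1 + 1/6*1/6, 0/1 + 1/6*1/3) = [1/36, 1/18) <- contains code 5/108
  'c': [0/1 + 1/6*1/3, 0/1 + 1/6*1/1) = [1/18, 1/6)
  emit 'd', narrow to [1/36, 1/18)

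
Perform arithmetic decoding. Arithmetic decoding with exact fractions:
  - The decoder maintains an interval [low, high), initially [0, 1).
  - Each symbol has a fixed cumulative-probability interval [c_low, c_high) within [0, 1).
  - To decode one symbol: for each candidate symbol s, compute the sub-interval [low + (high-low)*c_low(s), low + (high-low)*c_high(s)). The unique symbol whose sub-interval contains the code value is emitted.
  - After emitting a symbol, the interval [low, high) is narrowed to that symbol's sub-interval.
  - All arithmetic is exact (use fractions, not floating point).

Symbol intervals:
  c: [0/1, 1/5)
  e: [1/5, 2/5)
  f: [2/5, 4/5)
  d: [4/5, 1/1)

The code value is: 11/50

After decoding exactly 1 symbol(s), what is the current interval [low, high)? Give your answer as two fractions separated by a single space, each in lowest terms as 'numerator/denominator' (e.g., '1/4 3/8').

Answer: 1/5 2/5

Derivation:
Step 1: interval [0/1, 1/1), width = 1/1 - 0/1 = 1/1
  'c': [0/1 + 1/1*0/1, 0/1 + 1/1*1/5) = [0/1, 1/5)
  'e': [0/1 + 1/1*1/5, 0/1 + 1/1*2/5) = [1/5, 2/5) <- contains code 11/50
  'f': [0/1 + 1/1*2/5, 0/1 + 1/1*4/5) = [2/5, 4/5)
  'd': [0/1 + 1/1*4/5, 0/1 + 1/1*1/1) = [4/5, 1/1)
  emit 'e', narrow to [1/5, 2/5)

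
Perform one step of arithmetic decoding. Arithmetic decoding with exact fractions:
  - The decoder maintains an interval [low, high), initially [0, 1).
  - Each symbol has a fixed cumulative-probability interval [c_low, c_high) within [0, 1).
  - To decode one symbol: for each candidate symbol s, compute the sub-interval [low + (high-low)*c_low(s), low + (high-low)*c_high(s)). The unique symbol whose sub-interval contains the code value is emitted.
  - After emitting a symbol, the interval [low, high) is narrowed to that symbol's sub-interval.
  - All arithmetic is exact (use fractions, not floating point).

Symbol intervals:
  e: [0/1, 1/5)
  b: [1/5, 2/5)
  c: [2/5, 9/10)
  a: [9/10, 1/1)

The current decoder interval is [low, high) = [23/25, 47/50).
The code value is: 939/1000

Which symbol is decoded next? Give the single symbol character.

Interval width = high − low = 47/50 − 23/25 = 1/50
Scaled code = (code − low) / width = (939/1000 − 23/25) / 1/50 = 19/20
  e: [0/1, 1/5) 
  b: [1/5, 2/5) 
  c: [2/5, 9/10) 
  a: [9/10, 1/1) ← scaled code falls here ✓

Answer: a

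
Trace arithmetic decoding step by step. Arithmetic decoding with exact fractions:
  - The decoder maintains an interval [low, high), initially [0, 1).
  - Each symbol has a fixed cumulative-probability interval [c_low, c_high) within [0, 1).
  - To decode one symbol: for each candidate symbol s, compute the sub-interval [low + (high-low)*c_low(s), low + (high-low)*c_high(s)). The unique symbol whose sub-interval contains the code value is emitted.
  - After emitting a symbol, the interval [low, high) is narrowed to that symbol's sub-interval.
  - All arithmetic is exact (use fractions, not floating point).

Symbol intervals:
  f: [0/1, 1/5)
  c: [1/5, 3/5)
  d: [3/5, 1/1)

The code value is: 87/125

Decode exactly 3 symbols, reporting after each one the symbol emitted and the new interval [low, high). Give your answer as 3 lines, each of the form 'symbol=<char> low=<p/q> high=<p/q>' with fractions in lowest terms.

Step 1: interval [0/1, 1/1), width = 1/1 - 0/1 = 1/1
  'f': [0/1 + 1/1*0/1, 0/1 + 1/1*1/5) = [0/1, 1/5)
  'c': [0/1 + 1/1*1/5, 0/1 + 1/1*3/5) = [1/5, 3/5)
  'd': [0/1 + 1/1*3/5, 0/1 + 1/1*1/1) = [3/5, 1/1) <- contains code 87/125
  emit 'd', narrow to [3/5, 1/1)
Step 2: interval [3/5, 1/1), width = 1/1 - 3/5 = 2/5
  'f': [3/5 + 2/5*0/1, 3/5 + 2/5*1/5) = [3/5, 17/25)
  'c': [3/5 + 2/5*1/5, 3/5 + 2/5*3/5) = [17/25, 21/25) <- contains code 87/125
  'd': [3/5 + 2/5*3/5, 3/5 + 2/5*1/1) = [21/25, 1/1)
  emit 'c', narrow to [17/25, 21/25)
Step 3: interval [17/25, 21/25), width = 21/25 - 17/25 = 4/25
  'f': [17/25 + 4/25*0/1, 17/25 + 4/25*1/5) = [17/25, 89/125) <- contains code 87/125
  'c': [17/25 + 4/25*1/5, 17/25 + 4/25*3/5) = [89/125, 97/125)
  'd': [17/25 + 4/25*3/5, 17/25 + 4/25*1/1) = [97/125, 21/25)
  emit 'f', narrow to [17/25, 89/125)

Answer: symbol=d low=3/5 high=1/1
symbol=c low=17/25 high=21/25
symbol=f low=17/25 high=89/125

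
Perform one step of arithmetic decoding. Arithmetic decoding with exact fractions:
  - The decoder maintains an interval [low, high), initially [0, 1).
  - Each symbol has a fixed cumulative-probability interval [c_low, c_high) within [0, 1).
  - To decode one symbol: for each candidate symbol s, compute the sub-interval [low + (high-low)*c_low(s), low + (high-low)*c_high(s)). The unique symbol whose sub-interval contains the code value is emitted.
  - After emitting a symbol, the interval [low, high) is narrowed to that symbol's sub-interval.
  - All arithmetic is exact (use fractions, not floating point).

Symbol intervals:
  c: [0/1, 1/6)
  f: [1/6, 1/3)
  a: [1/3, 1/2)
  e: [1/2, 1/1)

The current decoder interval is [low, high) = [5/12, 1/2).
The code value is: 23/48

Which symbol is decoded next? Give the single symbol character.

Interval width = high − low = 1/2 − 5/12 = 1/12
Scaled code = (code − low) / width = (23/48 − 5/12) / 1/12 = 3/4
  c: [0/1, 1/6) 
  f: [1/6, 1/3) 
  a: [1/3, 1/2) 
  e: [1/2, 1/1) ← scaled code falls here ✓

Answer: e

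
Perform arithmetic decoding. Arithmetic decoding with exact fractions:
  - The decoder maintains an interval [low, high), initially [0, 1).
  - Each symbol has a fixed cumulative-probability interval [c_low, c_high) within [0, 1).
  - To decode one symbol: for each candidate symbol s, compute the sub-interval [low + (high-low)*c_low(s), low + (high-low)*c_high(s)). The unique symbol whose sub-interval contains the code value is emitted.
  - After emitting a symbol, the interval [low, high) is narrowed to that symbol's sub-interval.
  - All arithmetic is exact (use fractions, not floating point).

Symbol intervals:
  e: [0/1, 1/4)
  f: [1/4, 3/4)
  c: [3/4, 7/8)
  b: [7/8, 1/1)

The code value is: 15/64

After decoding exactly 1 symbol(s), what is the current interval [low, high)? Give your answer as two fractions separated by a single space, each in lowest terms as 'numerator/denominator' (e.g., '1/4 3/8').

Answer: 0/1 1/4

Derivation:
Step 1: interval [0/1, 1/1), width = 1/1 - 0/1 = 1/1
  'e': [0/1 + 1/1*0/1, 0/1 + 1/1*1/4) = [0/1, 1/4) <- contains code 15/64
  'f': [0/1 + 1/1*1/4, 0/1 + 1/1*3/4) = [1/4, 3/4)
  'c': [0/1 + 1/1*3/4, 0/1 + 1/1*7/8) = [3/4, 7/8)
  'b': [0/1 + 1/1*7/8, 0/1 + 1/1*1/1) = [7/8, 1/1)
  emit 'e', narrow to [0/1, 1/4)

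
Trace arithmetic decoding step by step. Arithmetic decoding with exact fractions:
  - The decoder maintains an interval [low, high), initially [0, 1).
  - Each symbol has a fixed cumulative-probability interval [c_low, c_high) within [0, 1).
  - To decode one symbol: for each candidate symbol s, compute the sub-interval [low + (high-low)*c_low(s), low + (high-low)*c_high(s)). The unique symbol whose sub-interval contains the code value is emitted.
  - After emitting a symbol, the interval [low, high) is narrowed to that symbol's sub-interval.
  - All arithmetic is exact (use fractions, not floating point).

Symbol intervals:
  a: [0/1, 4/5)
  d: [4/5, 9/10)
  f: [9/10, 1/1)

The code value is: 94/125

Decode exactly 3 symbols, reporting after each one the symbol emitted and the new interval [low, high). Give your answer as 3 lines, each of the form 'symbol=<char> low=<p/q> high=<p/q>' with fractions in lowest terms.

Answer: symbol=a low=0/1 high=4/5
symbol=f low=18/25 high=4/5
symbol=a low=18/25 high=98/125

Derivation:
Step 1: interval [0/1, 1/1), width = 1/1 - 0/1 = 1/1
  'a': [0/1 + 1/1*0/1, 0/1 + 1/1*4/5) = [0/1, 4/5) <- contains code 94/125
  'd': [0/1 + 1/1*4/5, 0/1 + 1/1*9/10) = [4/5, 9/10)
  'f': [0/1 + 1/1*9/10, 0/1 + 1/1*1/1) = [9/10, 1/1)
  emit 'a', narrow to [0/1, 4/5)
Step 2: interval [0/1, 4/5), width = 4/5 - 0/1 = 4/5
  'a': [0/1 + 4/5*0/1, 0/1 + 4/5*4/5) = [0/1, 16/25)
  'd': [0/1 + 4/5*4/5, 0/1 + 4/5*9/10) = [16/25, 18/25)
  'f': [0/1 + 4/5*9/10, 0/1 + 4/5*1/1) = [18/25, 4/5) <- contains code 94/125
  emit 'f', narrow to [18/25, 4/5)
Step 3: interval [18/25, 4/5), width = 4/5 - 18/25 = 2/25
  'a': [18/25 + 2/25*0/1, 18/25 + 2/25*4/5) = [18/25, 98/125) <- contains code 94/125
  'd': [18/25 + 2/25*4/5, 18/25 + 2/25*9/10) = [98/125, 99/125)
  'f': [18/25 + 2/25*9/10, 18/25 + 2/25*1/1) = [99/125, 4/5)
  emit 'a', narrow to [18/25, 98/125)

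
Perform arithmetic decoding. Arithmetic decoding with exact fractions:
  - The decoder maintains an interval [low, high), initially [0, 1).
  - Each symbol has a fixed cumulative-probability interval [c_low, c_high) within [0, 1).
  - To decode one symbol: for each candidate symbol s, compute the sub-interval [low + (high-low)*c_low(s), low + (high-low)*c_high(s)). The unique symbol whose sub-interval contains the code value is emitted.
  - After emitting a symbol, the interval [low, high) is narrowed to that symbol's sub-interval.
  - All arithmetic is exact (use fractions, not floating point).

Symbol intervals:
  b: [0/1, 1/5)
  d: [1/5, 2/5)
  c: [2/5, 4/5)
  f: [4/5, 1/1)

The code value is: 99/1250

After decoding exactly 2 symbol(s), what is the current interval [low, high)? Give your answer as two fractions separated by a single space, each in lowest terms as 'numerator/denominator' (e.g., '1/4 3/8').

Answer: 1/25 2/25

Derivation:
Step 1: interval [0/1, 1/1), width = 1/1 - 0/1 = 1/1
  'b': [0/1 + 1/1*0/1, 0/1 + 1/1*1/5) = [0/1, 1/5) <- contains code 99/1250
  'd': [0/1 + 1/1*1/5, 0/1 + 1/1*2/5) = [1/5, 2/5)
  'c': [0/1 + 1/1*2/5, 0/1 + 1/1*4/5) = [2/5, 4/5)
  'f': [0/1 + 1/1*4/5, 0/1 + 1/1*1/1) = [4/5, 1/1)
  emit 'b', narrow to [0/1, 1/5)
Step 2: interval [0/1, 1/5), width = 1/5 - 0/1 = 1/5
  'b': [0/1 + 1/5*0/1, 0/1 + 1/5*1/5) = [0/1, 1/25)
  'd': [0/1 + 1/5*1/5, 0/1 + 1/5*2/5) = [1/25, 2/25) <- contains code 99/1250
  'c': [0/1 + 1/5*2/5, 0/1 + 1/5*4/5) = [2/25, 4/25)
  'f': [0/1 + 1/5*4/5, 0/1 + 1/5*1/1) = [4/25, 1/5)
  emit 'd', narrow to [1/25, 2/25)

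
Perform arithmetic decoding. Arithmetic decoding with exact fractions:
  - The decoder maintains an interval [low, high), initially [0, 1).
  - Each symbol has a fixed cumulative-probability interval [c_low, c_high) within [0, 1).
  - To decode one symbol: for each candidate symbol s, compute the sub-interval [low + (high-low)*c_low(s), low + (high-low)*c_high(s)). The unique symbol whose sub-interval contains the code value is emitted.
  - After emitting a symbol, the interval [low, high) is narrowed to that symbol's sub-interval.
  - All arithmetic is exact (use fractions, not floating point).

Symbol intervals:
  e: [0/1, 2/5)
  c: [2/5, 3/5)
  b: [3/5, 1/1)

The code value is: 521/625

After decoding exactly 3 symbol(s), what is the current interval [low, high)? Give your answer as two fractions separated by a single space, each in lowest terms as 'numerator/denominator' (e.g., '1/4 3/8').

Answer: 101/125 21/25

Derivation:
Step 1: interval [0/1, 1/1), width = 1/1 - 0/1 = 1/1
  'e': [0/1 + 1/1*0/1, 0/1 + 1/1*2/5) = [0/1, 2/5)
  'c': [0/1 + 1/1*2/5, 0/1 + 1/1*3/5) = [2/5, 3/5)
  'b': [0/1 + 1/1*3/5, 0/1 + 1/1*1/1) = [3/5, 1/1) <- contains code 521/625
  emit 'b', narrow to [3/5, 1/1)
Step 2: interval [3/5, 1/1), width = 1/1 - 3/5 = 2/5
  'e': [3/5 + 2/5*0/1, 3/5 + 2/5*2/5) = [3/5, 19/25)
  'c': [3/5 + 2/5*2/5, 3/5 + 2/5*3/5) = [19/25, 21/25) <- contains code 521/625
  'b': [3/5 + 2/5*3/5, 3/5 + 2/5*1/1) = [21/25, 1/1)
  emit 'c', narrow to [19/25, 21/25)
Step 3: interval [19/25, 21/25), width = 21/25 - 19/25 = 2/25
  'e': [19/25 + 2/25*0/1, 19/25 + 2/25*2/5) = [19/25, 99/125)
  'c': [19/25 + 2/25*2/5, 19/25 + 2/25*3/5) = [99/125, 101/125)
  'b': [19/25 + 2/25*3/5, 19/25 + 2/25*1/1) = [101/125, 21/25) <- contains code 521/625
  emit 'b', narrow to [101/125, 21/25)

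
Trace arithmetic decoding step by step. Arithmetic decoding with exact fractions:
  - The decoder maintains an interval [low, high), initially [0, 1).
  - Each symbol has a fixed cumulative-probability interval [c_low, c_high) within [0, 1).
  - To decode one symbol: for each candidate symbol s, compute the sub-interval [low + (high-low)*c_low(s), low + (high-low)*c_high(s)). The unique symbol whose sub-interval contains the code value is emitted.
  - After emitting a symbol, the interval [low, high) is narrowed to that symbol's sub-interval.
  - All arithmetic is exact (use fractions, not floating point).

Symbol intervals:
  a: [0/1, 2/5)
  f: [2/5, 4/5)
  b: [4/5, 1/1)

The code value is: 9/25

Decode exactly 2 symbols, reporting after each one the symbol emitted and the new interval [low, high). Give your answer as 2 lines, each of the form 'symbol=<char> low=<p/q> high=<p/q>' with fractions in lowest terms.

Step 1: interval [0/1, 1/1), width = 1/1 - 0/1 = 1/1
  'a': [0/1 + 1/1*0/1, 0/1 + 1/1*2/5) = [0/1, 2/5) <- contains code 9/25
  'f': [0/1 + 1/1*2/5, 0/1 + 1/1*4/5) = [2/5, 4/5)
  'b': [0/1 + 1/1*4/5, 0/1 + 1/1*1/1) = [4/5, 1/1)
  emit 'a', narrow to [0/1, 2/5)
Step 2: interval [0/1, 2/5), width = 2/5 - 0/1 = 2/5
  'a': [0/1 + 2/5*0/1, 0/1 + 2/5*2/5) = [0/1, 4/25)
  'f': [0/1 + 2/5*2/5, 0/1 + 2/5*4/5) = [4/25, 8/25)
  'b': [0/1 + 2/5*4/5, 0/1 + 2/5*1/1) = [8/25, 2/5) <- contains code 9/25
  emit 'b', narrow to [8/25, 2/5)

Answer: symbol=a low=0/1 high=2/5
symbol=b low=8/25 high=2/5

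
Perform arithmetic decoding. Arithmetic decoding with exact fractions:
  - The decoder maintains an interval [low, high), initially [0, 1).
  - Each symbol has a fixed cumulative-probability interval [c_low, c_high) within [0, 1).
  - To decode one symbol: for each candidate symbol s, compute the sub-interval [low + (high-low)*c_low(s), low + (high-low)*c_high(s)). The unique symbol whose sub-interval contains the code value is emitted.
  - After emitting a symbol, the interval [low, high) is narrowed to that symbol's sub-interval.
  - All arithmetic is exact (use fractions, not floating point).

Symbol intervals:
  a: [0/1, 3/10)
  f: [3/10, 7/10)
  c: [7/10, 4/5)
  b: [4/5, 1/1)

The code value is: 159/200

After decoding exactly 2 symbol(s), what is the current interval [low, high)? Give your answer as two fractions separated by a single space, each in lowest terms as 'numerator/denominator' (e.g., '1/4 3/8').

Step 1: interval [0/1, 1/1), width = 1/1 - 0/1 = 1/1
  'a': [0/1 + 1/1*0/1, 0/1 + 1/1*3/10) = [0/1, 3/10)
  'f': [0/1 + 1/1*3/10, 0/1 + 1/1*7/10) = [3/10, 7/10)
  'c': [0/1 + 1/1*7/10, 0/1 + 1/1*4/5) = [7/10, 4/5) <- contains code 159/200
  'b': [0/1 + 1/1*4/5, 0/1 + 1/1*1/1) = [4/5, 1/1)
  emit 'c', narrow to [7/10, 4/5)
Step 2: interval [7/10, 4/5), width = 4/5 - 7/10 = 1/10
  'a': [7/10 + 1/10*0/1, 7/10 + 1/10*3/10) = [7/10, 73/100)
  'f': [7/10 + 1/10*3/10, 7/10 + 1/10*7/10) = [73/100, 77/100)
  'c': [7/10 + 1/10*7/10, 7/10 + 1/10*4/5) = [77/100, 39/50)
  'b': [7/10 + 1/10*4/5, 7/10 + 1/10*1/1) = [39/50, 4/5) <- contains code 159/200
  emit 'b', narrow to [39/50, 4/5)

Answer: 39/50 4/5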